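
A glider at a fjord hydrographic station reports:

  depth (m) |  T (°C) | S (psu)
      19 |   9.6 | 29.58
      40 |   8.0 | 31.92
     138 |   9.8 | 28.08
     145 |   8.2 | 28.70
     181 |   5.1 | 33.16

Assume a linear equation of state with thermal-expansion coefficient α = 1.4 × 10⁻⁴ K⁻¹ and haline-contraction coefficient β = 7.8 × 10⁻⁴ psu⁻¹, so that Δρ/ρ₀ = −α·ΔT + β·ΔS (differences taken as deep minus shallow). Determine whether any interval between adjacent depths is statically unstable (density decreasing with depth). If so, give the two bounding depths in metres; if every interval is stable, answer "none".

Evaluate Δρ/ρ₀ = −αΔT + βΔS across each adjacent pair:
  19–40 m: −αΔT+βΔS = −(1.4 × 10⁻⁴)(-1.6)+(7.8 × 10⁻⁴)(+2.34) = 2.0 × 10⁻³ → stable
  40–138 m: −αΔT+βΔS = −(1.4 × 10⁻⁴)(+1.8)+(7.8 × 10⁻⁴)(-3.84) = -3.2 × 10⁻³ → UNSTABLE
  138–145 m: −αΔT+βΔS = −(1.4 × 10⁻⁴)(-1.6)+(7.8 × 10⁻⁴)(+0.62) = 7.1 × 10⁻⁴ → stable
  145–181 m: −αΔT+βΔS = −(1.4 × 10⁻⁴)(-3.1)+(7.8 × 10⁻⁴)(+4.46) = 3.9 × 10⁻³ → stable
The 40–138 m interval has Δρ < 0: lighter water underlies denser water.

40–138 m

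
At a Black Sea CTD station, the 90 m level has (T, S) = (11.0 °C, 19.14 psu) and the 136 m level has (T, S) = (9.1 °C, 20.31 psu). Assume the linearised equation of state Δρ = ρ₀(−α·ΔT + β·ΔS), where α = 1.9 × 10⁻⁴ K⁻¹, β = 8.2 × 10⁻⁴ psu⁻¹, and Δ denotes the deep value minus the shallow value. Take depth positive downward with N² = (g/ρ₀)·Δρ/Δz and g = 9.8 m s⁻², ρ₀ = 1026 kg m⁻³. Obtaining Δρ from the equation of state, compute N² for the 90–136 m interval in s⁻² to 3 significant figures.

ΔT = -1.9 K, ΔS = +1.17 psu (deep − shallow).
Δρ/ρ₀ = −αΔT + βΔS = 3.61 × 10⁻⁴ + 9.594 × 10⁻⁴ = 1.3204 × 10⁻³, so Δρ ≈ 1.355 kg m⁻³.
N² = (g/ρ₀)·Δρ/Δz = g·(Δρ/ρ₀)/Δz = 9.8 × 1.3204 × 10⁻³ / 46 = 2.8130 × 10⁻⁴ s⁻² ≈ 2.81 × 10⁻⁴ s⁻².

2.81 × 10⁻⁴ s⁻²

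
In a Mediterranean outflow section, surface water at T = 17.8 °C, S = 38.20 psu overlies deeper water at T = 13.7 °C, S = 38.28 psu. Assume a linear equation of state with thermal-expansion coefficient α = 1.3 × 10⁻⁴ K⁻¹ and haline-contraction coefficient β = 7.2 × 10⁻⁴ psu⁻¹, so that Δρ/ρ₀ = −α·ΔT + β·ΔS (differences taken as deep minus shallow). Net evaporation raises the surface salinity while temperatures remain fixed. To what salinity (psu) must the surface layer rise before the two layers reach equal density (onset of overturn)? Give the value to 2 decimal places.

39.02 psu

Neutral buoyancy requires −α(T_deep − T_surf) + β(S_deep − S_surf′) = 0.
S_surf′ = S_deep − (α/β)·ΔT = 38.28 − (1.3 × 10⁻⁴/7.2 × 10⁻⁴)·(-4.1) = 39.0203 psu.
Increase required: 39.0203 − 38.20 = 0.8203 psu.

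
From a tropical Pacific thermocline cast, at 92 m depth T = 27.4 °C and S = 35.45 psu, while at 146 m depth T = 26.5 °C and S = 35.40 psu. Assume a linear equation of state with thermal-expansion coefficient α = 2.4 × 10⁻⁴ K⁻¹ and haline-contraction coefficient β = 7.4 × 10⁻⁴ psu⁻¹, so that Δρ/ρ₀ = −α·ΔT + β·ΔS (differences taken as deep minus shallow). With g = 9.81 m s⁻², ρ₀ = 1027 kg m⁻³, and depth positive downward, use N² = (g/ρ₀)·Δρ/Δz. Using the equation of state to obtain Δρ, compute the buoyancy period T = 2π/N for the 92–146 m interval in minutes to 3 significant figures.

18.4 min

ΔT = -0.9 K, ΔS = -0.05 psu (deep − shallow).
Δρ/ρ₀ = −αΔT + βΔS = 2.16 × 10⁻⁴ − 3.70 × 10⁻⁵ = 1.79 × 10⁻⁴, so Δρ ≈ 0.1838 kg m⁻³.
N² = (g/ρ₀)·Δρ/Δz = g·(Δρ/ρ₀)/Δz = 9.81 × 1.79 × 10⁻⁴ / 54 = 3.2518 × 10⁻⁵ s⁻².
N = √(3.2518 × 10⁻⁵) = 5.7025 × 10⁻³ rad s⁻¹ → T = 2π/N = 1.1018 × 10³ s = 18.363 min ≈ 18.4 min.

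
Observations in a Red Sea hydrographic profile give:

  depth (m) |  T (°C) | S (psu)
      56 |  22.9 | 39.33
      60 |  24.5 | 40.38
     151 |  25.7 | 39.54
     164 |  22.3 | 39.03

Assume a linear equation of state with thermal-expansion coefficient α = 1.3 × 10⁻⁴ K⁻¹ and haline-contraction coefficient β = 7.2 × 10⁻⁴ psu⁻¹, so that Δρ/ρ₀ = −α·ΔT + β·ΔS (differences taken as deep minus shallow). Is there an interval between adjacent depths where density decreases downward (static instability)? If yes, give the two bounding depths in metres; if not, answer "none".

Evaluate Δρ/ρ₀ = −αΔT + βΔS across each adjacent pair:
  56–60 m: −αΔT+βΔS = −(1.3 × 10⁻⁴)(+1.6)+(7.2 × 10⁻⁴)(+1.05) = 5.5 × 10⁻⁴ → stable
  60–151 m: −αΔT+βΔS = −(1.3 × 10⁻⁴)(+1.2)+(7.2 × 10⁻⁴)(-0.84) = -7.6 × 10⁻⁴ → UNSTABLE
  151–164 m: −αΔT+βΔS = −(1.3 × 10⁻⁴)(-3.4)+(7.2 × 10⁻⁴)(-0.51) = 7.5 × 10⁻⁵ → stable
The 60–151 m interval has Δρ < 0: lighter water underlies denser water.

60–151 m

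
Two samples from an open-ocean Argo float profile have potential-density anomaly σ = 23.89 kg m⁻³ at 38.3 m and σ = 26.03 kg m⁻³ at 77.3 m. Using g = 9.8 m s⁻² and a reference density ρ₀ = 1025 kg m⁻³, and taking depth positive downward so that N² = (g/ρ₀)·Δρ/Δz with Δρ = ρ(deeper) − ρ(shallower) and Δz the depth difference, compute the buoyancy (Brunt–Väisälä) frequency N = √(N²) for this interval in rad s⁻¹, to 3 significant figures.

0.0229 rad s⁻¹

Δρ = 1026.03 − 1023.89 = 2.14 kg m⁻³ over Δz = 77.3 − 38.3 = 39 m.
N² = (9.8/1025) × (2.14/39) = 5.2463 × 10⁻⁴ s⁻².
N = √(5.2463 × 10⁻⁴) = 0.022905 rad s⁻¹ ≈ 0.0229 rad s⁻¹.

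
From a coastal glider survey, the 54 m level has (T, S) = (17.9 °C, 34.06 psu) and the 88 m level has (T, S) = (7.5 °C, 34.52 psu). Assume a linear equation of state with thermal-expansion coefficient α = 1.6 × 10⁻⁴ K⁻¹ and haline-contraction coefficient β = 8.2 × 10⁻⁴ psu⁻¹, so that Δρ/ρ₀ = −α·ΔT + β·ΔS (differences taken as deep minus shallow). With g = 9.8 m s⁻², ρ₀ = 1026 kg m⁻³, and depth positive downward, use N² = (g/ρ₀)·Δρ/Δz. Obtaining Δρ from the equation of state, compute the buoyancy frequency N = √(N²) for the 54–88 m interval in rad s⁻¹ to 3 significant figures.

ΔT = -10.4 K, ΔS = +0.46 psu (deep − shallow).
Δρ/ρ₀ = −αΔT + βΔS = 1.664 × 10⁻³ + 3.772 × 10⁻⁴ = 2.0412 × 10⁻³, so Δρ ≈ 2.094 kg m⁻³.
N² = (g/ρ₀)·Δρ/Δz = g·(Δρ/ρ₀)/Δz = 9.8 × 2.0412 × 10⁻³ / 34 = 5.8835 × 10⁻⁴ s⁻².
N = √(5.8835 × 10⁻⁴) = 0.024256 rad s⁻¹ ≈ 0.0243 rad s⁻¹.

0.0243 rad s⁻¹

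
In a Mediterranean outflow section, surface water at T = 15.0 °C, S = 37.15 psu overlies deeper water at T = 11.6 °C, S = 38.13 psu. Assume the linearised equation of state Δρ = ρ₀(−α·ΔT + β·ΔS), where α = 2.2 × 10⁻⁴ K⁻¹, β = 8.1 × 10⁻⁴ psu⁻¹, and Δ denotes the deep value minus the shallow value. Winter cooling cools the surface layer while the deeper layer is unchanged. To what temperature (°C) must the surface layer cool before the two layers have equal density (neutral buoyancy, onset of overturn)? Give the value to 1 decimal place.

8.0 °C

Neutral buoyancy requires Δρ = 0, i.e. −α(T_deep − T_surf′) + β(S_deep − S_surf) = 0.
T_surf′ = T_deep − (β/α)·ΔS = 11.6 − (8.1 × 10⁻⁴/2.2 × 10⁻⁴)·(+0.98) = 7.992 °C.
Cooling required: 15.0 − (7.992) = 7.008 °C.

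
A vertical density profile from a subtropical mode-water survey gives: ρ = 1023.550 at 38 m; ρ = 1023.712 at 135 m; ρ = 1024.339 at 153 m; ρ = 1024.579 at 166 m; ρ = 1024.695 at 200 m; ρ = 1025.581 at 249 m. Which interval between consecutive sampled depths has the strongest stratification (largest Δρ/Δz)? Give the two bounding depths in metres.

135–153 m

Compute the density gradient over each adjacent pair:
  38–135 m: Δρ/Δz = 0.162/97 = 1.7 × 10⁻³ kg m⁻⁴
  135–153 m: Δρ/Δz = 0.627/18 = 0.035 kg m⁻⁴
  153–166 m: Δρ/Δz = 0.240/13 = 0.018 kg m⁻⁴
  166–200 m: Δρ/Δz = 0.116/34 = 3.4 × 10⁻³ kg m⁻⁴
  200–249 m: Δρ/Δz = 0.886/49 = 0.018 kg m⁻⁴
The largest gradient is in the 135–153 m interval — the pycnocline.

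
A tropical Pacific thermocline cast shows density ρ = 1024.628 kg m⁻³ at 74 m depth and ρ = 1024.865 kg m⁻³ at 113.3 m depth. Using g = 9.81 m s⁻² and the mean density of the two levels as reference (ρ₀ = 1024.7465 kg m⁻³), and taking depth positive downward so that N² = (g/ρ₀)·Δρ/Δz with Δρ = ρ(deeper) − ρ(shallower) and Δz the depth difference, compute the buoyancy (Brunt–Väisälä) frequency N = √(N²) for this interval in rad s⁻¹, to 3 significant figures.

7.60 × 10⁻³ rad s⁻¹

Δρ = 1024.865 − 1024.628 = 0.237 kg m⁻³ over Δz = 113.3 − 74 = 39.3 m.
N² = (9.81/1024.7465) × (0.237/39.3) = 5.7731 × 10⁻⁵ s⁻².
N = √(5.7731 × 10⁻⁵) = 7.5981 × 10⁻³ rad s⁻¹ ≈ 7.60 × 10⁻³ rad s⁻¹.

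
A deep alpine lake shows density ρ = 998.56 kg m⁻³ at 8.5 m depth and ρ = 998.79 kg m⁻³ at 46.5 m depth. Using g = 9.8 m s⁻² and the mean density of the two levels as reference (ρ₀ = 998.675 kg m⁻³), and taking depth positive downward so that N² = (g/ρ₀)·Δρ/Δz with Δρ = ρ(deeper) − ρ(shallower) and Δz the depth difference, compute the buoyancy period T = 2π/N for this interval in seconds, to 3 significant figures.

815 s

Δρ = 998.79 − 998.56 = 0.23 kg m⁻³ over Δz = 46.5 − 8.5 = 38 m.
N² = (9.8/998.675) × (0.23/38) = 5.9394 × 10⁻⁵ s⁻².
N = √(5.9394 × 10⁻⁵) = 7.7068 × 10⁻³ rad s⁻¹, so T = 2π/N = 815.28 s ≈ 815 s.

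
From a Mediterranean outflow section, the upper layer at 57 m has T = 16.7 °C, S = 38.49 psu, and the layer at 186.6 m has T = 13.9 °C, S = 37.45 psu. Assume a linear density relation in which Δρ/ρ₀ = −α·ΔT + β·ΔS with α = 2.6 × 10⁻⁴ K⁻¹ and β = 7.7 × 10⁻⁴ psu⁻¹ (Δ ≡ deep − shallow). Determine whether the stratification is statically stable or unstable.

ΔT = 13.9 − 16.7 = -2.8 K and ΔS = 37.45 − 38.49 = -1.04 psu (deep − shallow).
−αΔT = 7.28 × 10⁻⁴; βΔS = -8.008 × 10⁻⁴; sum Δρ/ρ₀ = -7.28 × 10⁻⁵.
Δρ/ρ₀ < 0, so Δρ < 0: deeper water is lighter → statically unstable; the column would overturn.

unstable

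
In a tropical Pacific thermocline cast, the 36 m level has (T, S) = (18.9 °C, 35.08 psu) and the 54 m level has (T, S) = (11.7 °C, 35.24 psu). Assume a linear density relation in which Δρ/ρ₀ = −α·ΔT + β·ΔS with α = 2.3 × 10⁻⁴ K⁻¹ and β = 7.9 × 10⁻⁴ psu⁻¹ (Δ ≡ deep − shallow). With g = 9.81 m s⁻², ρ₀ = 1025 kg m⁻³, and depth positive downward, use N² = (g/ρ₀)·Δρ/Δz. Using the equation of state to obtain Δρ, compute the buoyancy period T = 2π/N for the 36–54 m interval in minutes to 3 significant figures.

ΔT = -7.2 K, ΔS = +0.16 psu (deep − shallow).
Δρ/ρ₀ = −αΔT + βΔS = 1.656 × 10⁻³ + 1.264 × 10⁻⁴ = 1.7824 × 10⁻³, so Δρ ≈ 1.827 kg m⁻³.
N² = (g/ρ₀)·Δρ/Δz = g·(Δρ/ρ₀)/Δz = 9.81 × 1.7824 × 10⁻³ / 18 = 9.7141 × 10⁻⁴ s⁻².
N = √(9.7141 × 10⁻⁴) = 0.031167 rad s⁻¹ → T = 2π/N = 201.60 s = 3.3600 min ≈ 3.36 min.

3.36 min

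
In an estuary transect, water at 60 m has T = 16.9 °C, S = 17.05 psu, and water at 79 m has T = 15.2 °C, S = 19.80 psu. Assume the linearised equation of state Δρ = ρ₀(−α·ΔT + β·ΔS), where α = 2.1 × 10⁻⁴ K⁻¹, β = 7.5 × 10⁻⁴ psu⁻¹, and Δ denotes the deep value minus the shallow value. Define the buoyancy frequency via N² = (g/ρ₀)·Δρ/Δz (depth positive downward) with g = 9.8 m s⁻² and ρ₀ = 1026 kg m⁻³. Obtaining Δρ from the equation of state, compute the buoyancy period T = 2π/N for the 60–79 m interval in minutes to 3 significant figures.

ΔT = -1.7 K, ΔS = +2.75 psu (deep − shallow).
Δρ/ρ₀ = −αΔT + βΔS = 3.57 × 10⁻⁴ + 2.0625 × 10⁻³ = 2.4195 × 10⁻³, so Δρ ≈ 2.482 kg m⁻³.
N² = (g/ρ₀)·Δρ/Δz = g·(Δρ/ρ₀)/Δz = 9.8 × 2.4195 × 10⁻³ / 19 = 1.2480 × 10⁻³ s⁻².
N = √(1.2480 × 10⁻³) = 0.035327 rad s⁻¹ → T = 2π/N = 177.86 s = 2.9643 min ≈ 2.96 min.

2.96 min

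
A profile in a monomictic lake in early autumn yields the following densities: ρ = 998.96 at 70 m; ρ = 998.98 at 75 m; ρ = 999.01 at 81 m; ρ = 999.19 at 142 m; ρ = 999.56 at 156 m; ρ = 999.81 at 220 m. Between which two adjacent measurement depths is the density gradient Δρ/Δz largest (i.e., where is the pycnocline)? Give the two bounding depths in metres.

Compute the density gradient over each adjacent pair:
  70–75 m: Δρ/Δz = 0.02/5 = 4.0 × 10⁻³ kg m⁻⁴
  75–81 m: Δρ/Δz = 0.03/6 = 5.0 × 10⁻³ kg m⁻⁴
  81–142 m: Δρ/Δz = 0.18/61 = 3.0 × 10⁻³ kg m⁻⁴
  142–156 m: Δρ/Δz = 0.37/14 = 0.026 kg m⁻⁴
  156–220 m: Δρ/Δz = 0.25/64 = 3.9 × 10⁻³ kg m⁻⁴
The largest gradient is in the 142–156 m interval — the pycnocline.

142–156 m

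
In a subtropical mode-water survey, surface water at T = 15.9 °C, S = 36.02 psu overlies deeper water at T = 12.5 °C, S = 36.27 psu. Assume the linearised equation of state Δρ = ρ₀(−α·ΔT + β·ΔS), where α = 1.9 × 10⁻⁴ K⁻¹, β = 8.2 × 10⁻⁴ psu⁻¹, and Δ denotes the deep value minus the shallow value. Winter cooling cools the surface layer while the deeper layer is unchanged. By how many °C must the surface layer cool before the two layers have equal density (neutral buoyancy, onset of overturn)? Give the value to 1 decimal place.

Neutral buoyancy requires Δρ = 0, i.e. −α(T_deep − T_surf′) + β(S_deep − S_surf) = 0.
T_surf′ = T_deep − (β/α)·ΔS = 12.5 − (8.2 × 10⁻⁴/1.9 × 10⁻⁴)·(+0.25) = 11.421 °C.
Cooling required: 15.9 − (11.421) = 4.479 °C.

4.5 °C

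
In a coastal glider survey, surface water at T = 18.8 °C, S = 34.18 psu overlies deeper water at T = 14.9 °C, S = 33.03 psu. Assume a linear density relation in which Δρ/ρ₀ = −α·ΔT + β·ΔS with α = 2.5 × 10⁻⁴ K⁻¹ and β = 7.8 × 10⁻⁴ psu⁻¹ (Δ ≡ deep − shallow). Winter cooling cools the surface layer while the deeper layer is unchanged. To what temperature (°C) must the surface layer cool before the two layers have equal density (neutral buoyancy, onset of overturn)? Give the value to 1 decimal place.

18.5 °C

Neutral buoyancy requires Δρ = 0, i.e. −α(T_deep − T_surf′) + β(S_deep − S_surf) = 0.
T_surf′ = T_deep − (β/α)·ΔS = 14.9 − (7.8 × 10⁻⁴/2.5 × 10⁻⁴)·(-1.15) = 18.488 °C.
Cooling required: 18.8 − (18.488) = 0.312 °C.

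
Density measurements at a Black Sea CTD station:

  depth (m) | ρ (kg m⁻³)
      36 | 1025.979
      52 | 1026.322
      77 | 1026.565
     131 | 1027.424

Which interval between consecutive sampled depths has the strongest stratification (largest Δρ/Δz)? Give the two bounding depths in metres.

Compute the density gradient over each adjacent pair:
  36–52 m: Δρ/Δz = 0.343/16 = 0.021 kg m⁻⁴
  52–77 m: Δρ/Δz = 0.243/25 = 9.7 × 10⁻³ kg m⁻⁴
  77–131 m: Δρ/Δz = 0.859/54 = 0.016 kg m⁻⁴
The largest gradient is in the 36–52 m interval — the pycnocline.

36–52 m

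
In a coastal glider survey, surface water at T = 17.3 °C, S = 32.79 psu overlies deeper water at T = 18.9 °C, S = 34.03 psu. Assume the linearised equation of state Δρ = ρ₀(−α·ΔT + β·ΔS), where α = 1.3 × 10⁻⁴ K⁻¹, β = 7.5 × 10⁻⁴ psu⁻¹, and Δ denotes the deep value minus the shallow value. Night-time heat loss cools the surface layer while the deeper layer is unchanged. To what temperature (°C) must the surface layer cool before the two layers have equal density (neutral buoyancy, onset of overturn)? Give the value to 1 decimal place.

Neutral buoyancy requires Δρ = 0, i.e. −α(T_deep − T_surf′) + β(S_deep − S_surf) = 0.
T_surf′ = T_deep − (β/α)·ΔS = 18.9 − (7.5 × 10⁻⁴/1.3 × 10⁻⁴)·(+1.24) = 11.746 °C.
Cooling required: 17.3 − (11.746) = 5.554 °C.

11.7 °C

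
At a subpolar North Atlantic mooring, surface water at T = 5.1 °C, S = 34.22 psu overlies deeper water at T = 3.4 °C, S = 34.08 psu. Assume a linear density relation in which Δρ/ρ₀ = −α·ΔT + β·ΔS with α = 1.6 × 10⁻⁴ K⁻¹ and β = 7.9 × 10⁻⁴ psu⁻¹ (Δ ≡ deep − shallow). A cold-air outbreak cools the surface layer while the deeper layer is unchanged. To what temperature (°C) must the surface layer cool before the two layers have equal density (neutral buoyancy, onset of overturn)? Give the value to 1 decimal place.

4.1 °C

Neutral buoyancy requires Δρ = 0, i.e. −α(T_deep − T_surf′) + β(S_deep − S_surf) = 0.
T_surf′ = T_deep − (β/α)·ΔS = 3.4 − (7.9 × 10⁻⁴/1.6 × 10⁻⁴)·(-0.14) = 4.091 °C.
Cooling required: 5.1 − (4.091) = 1.009 °C.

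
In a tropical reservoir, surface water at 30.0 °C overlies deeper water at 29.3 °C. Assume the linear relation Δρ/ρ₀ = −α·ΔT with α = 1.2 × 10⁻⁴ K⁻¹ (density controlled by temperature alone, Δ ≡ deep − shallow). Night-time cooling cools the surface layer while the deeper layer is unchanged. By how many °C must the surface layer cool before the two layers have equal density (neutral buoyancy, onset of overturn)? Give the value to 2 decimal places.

With temperature the only control, equal density requires T_surf′ = T_deep.
T_surf′ = 29.3 °C.
Cooling required: 30.0 − 29.3 = 0.70 °C.

0.70 °C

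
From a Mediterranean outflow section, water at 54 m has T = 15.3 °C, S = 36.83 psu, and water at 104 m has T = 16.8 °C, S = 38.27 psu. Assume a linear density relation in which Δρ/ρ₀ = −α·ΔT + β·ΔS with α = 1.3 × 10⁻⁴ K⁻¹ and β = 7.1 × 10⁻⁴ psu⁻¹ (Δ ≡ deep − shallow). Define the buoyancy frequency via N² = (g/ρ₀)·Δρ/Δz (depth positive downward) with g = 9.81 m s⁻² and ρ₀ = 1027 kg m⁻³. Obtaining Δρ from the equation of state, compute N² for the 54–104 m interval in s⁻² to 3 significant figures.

ΔT = +1.5 K, ΔS = +1.44 psu (deep − shallow).
Δρ/ρ₀ = −αΔT + βΔS = -1.95 × 10⁻⁴ + 1.0224 × 10⁻³ = 8.274 × 10⁻⁴, so Δρ ≈ 0.8497 kg m⁻³.
N² = (g/ρ₀)·Δρ/Δz = g·(Δρ/ρ₀)/Δz = 9.81 × 8.274 × 10⁻⁴ / 50 = 1.6234 × 10⁻⁴ s⁻² ≈ 1.62 × 10⁻⁴ s⁻².

1.62 × 10⁻⁴ s⁻²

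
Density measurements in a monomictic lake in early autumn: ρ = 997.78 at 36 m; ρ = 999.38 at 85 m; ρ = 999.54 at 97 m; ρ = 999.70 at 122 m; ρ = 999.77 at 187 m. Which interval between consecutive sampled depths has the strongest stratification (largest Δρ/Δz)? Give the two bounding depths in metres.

Compute the density gradient over each adjacent pair:
  36–85 m: Δρ/Δz = 1.60/49 = 0.033 kg m⁻⁴
  85–97 m: Δρ/Δz = 0.16/12 = 0.013 kg m⁻⁴
  97–122 m: Δρ/Δz = 0.16/25 = 6.4 × 10⁻³ kg m⁻⁴
  122–187 m: Δρ/Δz = 0.07/65 = 1.1 × 10⁻³ kg m⁻⁴
The largest gradient is in the 36–85 m interval — the pycnocline.

36–85 m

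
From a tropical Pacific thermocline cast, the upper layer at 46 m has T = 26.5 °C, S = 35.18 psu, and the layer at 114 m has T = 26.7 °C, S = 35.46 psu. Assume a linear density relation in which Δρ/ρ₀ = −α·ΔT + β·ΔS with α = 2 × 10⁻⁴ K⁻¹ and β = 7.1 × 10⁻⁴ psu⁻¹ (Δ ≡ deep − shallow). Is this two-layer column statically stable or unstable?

stable

ΔT = 26.7 − 26.5 = +0.2 K and ΔS = 35.46 − 35.18 = +0.28 psu (deep − shallow).
−αΔT = -4.00 × 10⁻⁵; βΔS = 1.988 × 10⁻⁴; sum Δρ/ρ₀ = 1.588 × 10⁻⁴.
Δρ/ρ₀ > 0, so Δρ > 0: deeper water is denser → statically stable.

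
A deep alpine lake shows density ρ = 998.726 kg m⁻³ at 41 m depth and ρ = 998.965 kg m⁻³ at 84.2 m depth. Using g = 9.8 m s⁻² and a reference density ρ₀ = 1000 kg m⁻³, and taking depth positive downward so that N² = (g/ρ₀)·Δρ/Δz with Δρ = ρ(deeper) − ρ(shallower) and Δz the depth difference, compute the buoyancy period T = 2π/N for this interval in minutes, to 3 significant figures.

14.2 min

Δρ = 998.965 − 998.726 = 0.239 kg m⁻³ over Δz = 84.2 − 41 = 43.2 m.
N² = (9.8/1000) × (0.239/43.2) = 5.4218 × 10⁻⁵ s⁻².
N = √(5.4218 × 10⁻⁵) = 7.3633 × 10⁻³ rad s⁻¹, so T = 2π/N = 853.31 s = 14.222 min ≈ 14.2 min.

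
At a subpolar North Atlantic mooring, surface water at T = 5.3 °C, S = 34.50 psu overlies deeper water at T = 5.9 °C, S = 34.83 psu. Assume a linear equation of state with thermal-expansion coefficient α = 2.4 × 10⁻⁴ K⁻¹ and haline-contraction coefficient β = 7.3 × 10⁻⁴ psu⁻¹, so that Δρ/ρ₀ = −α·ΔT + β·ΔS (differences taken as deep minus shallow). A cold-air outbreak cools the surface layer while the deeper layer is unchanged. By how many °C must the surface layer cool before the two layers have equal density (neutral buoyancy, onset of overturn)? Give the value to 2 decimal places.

0.40 °C

Neutral buoyancy requires Δρ = 0, i.e. −α(T_deep − T_surf′) + β(S_deep − S_surf) = 0.
T_surf′ = T_deep − (β/α)·ΔS = 5.9 − (7.3 × 10⁻⁴/2.4 × 10⁻⁴)·(+0.33) = 4.8963 °C.
Cooling required: 5.3 − (4.8963) = 0.4037 °C.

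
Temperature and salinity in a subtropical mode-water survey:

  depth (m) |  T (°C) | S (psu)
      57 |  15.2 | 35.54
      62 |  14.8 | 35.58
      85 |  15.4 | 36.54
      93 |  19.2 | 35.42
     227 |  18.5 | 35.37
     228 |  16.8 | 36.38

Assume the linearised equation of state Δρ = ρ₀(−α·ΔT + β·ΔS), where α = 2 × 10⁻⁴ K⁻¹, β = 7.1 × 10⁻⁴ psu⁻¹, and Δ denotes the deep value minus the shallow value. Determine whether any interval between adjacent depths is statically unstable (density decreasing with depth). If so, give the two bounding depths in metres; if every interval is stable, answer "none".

85–93 m

Evaluate Δρ/ρ₀ = −αΔT + βΔS across each adjacent pair:
  57–62 m: −αΔT+βΔS = −(2 × 10⁻⁴)(-0.4)+(7.1 × 10⁻⁴)(+0.04) = 1.1 × 10⁻⁴ → stable
  62–85 m: −αΔT+βΔS = −(2 × 10⁻⁴)(+0.6)+(7.1 × 10⁻⁴)(+0.96) = 5.6 × 10⁻⁴ → stable
  85–93 m: −αΔT+βΔS = −(2 × 10⁻⁴)(+3.8)+(7.1 × 10⁻⁴)(-1.12) = -1.6 × 10⁻³ → UNSTABLE
  93–227 m: −αΔT+βΔS = −(2 × 10⁻⁴)(-0.7)+(7.1 × 10⁻⁴)(-0.05) = 1.0 × 10⁻⁴ → stable
  227–228 m: −αΔT+βΔS = −(2 × 10⁻⁴)(-1.7)+(7.1 × 10⁻⁴)(+1.01) = 1.1 × 10⁻³ → stable
The 85–93 m interval has Δρ < 0: lighter water underlies denser water.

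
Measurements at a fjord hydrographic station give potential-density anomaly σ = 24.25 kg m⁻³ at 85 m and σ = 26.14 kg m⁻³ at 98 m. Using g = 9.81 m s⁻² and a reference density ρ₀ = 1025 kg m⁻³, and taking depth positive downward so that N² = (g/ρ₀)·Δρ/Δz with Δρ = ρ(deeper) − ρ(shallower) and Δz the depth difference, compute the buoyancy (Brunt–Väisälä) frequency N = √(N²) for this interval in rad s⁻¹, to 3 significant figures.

0.0373 rad s⁻¹

Δρ = 1026.14 − 1024.25 = 1.89 kg m⁻³ over Δz = 98 − 85 = 13 m.
N² = (9.81/1025) × (1.89/13) = 1.3914 × 10⁻³ s⁻².
N = √(1.3914 × 10⁻³) = 0.037301 rad s⁻¹ ≈ 0.0373 rad s⁻¹.
Since Δρ > 0 the layer is stably stratified.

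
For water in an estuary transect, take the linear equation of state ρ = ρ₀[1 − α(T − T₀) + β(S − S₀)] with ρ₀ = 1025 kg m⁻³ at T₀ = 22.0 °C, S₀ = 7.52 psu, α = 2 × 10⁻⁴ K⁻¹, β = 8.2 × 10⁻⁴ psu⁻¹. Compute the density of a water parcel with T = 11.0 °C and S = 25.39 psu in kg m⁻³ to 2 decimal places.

1042.27 kg m⁻³

T − T₀ = -11.0 K, S − S₀ = +17.87 psu.
Bracket = 1 − α·(-11.0) + β·(+17.87) = 1 + (0.0168534) = 1.0168534.
ρ = 1025 × 1.0168534 = 1042.27 kg m⁻³.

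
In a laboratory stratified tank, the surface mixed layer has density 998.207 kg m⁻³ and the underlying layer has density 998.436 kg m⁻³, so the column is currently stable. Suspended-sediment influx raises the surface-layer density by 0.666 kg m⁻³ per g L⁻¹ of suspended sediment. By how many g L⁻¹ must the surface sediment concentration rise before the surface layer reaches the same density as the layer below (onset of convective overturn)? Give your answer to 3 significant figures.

Density deficit of the surface layer: 998.436 − 998.207 = 0.229 kg m⁻³.
Required change = 0.229 / 0.666 = 0.344 g L⁻¹.

0.344 g L⁻¹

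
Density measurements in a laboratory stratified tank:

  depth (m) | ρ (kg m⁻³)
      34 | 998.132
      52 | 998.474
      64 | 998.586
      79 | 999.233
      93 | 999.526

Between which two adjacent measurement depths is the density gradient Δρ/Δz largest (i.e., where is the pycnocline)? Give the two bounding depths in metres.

Compute the density gradient over each adjacent pair:
  34–52 m: Δρ/Δz = 0.342/18 = 0.019 kg m⁻⁴
  52–64 m: Δρ/Δz = 0.112/12 = 9.3 × 10⁻³ kg m⁻⁴
  64–79 m: Δρ/Δz = 0.647/15 = 0.043 kg m⁻⁴
  79–93 m: Δρ/Δz = 0.293/14 = 0.021 kg m⁻⁴
The largest gradient is in the 64–79 m interval — the pycnocline.

64–79 m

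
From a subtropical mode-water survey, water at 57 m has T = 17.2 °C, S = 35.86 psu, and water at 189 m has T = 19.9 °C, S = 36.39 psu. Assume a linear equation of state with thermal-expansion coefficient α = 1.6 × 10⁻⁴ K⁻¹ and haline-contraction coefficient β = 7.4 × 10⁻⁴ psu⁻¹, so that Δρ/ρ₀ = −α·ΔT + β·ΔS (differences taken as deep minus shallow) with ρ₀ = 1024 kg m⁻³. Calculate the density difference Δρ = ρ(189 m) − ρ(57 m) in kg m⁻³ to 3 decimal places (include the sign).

ΔT = +2.7 K, ΔS = +0.53 psu (deep − shallow).
Δρ/ρ₀ = −(1.6 × 10⁻⁴)(+2.7) + (7.4 × 10⁻⁴)(+0.53) = -3.98 × 10⁻⁵.
Δρ = 1024 × (-3.98 × 10⁻⁵) = -0.041 kg m⁻³.
Negative Δρ: lighter below, statically unstable.

-0.041 kg m⁻³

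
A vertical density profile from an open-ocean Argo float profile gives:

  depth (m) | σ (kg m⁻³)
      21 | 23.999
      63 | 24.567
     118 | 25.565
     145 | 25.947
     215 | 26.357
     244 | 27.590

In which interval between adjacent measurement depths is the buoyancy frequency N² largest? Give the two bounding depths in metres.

Compute the density gradient over each adjacent pair:
  21–63 m: Δρ/Δz = 0.568/42 = 0.014 kg m⁻⁴
  63–118 m: Δρ/Δz = 0.998/55 = 0.018 kg m⁻⁴
  118–145 m: Δρ/Δz = 0.382/27 = 0.014 kg m⁻⁴
  145–215 m: Δρ/Δz = 0.410/70 = 5.9 × 10⁻³ kg m⁻⁴
  215–244 m: Δρ/Δz = 1.233/29 = 0.043 kg m⁻⁴
The largest gradient is in the 215–244 m interval — the pycnocline.

215–244 m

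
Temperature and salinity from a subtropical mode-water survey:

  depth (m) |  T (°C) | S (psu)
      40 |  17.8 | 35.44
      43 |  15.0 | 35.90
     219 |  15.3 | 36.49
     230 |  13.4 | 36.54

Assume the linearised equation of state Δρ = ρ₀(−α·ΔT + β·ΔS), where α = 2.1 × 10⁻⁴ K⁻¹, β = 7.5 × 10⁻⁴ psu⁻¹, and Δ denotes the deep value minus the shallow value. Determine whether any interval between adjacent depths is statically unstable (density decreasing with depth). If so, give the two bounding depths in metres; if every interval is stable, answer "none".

Evaluate Δρ/ρ₀ = −αΔT + βΔS across each adjacent pair:
  40–43 m: −αΔT+βΔS = −(2.1 × 10⁻⁴)(-2.8)+(7.5 × 10⁻⁴)(+0.46) = 9.3 × 10⁻⁴ → stable
  43–219 m: −αΔT+βΔS = −(2.1 × 10⁻⁴)(+0.3)+(7.5 × 10⁻⁴)(+0.59) = 3.8 × 10⁻⁴ → stable
  219–230 m: −αΔT+βΔS = −(2.1 × 10⁻⁴)(-1.9)+(7.5 × 10⁻⁴)(+0.05) = 4.4 × 10⁻⁴ → stable
Every interval has Δρ > 0: the column is stably stratified throughout.

none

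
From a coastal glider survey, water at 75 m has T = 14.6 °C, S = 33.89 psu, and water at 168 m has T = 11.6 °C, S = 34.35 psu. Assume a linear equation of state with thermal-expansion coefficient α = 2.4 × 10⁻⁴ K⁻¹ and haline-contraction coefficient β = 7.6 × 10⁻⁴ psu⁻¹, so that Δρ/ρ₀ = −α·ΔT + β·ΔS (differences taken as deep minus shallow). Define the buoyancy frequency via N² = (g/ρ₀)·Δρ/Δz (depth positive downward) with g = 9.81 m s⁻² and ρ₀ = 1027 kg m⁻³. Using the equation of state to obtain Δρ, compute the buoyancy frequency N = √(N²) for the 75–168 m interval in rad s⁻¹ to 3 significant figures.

ΔT = -3.0 K, ΔS = +0.46 psu (deep − shallow).
Δρ/ρ₀ = −αΔT + βΔS = 7.20 × 10⁻⁴ + 3.496 × 10⁻⁴ = 1.0696 × 10⁻³, so Δρ ≈ 1.098 kg m⁻³.
N² = (g/ρ₀)·Δρ/Δz = g·(Δρ/ρ₀)/Δz = 9.81 × 1.0696 × 10⁻³ / 93 = 1.1283 × 10⁻⁴ s⁻².
N = √(1.1283 × 10⁻⁴) = 0.010622 rad s⁻¹ ≈ 0.0106 rad s⁻¹.

0.0106 rad s⁻¹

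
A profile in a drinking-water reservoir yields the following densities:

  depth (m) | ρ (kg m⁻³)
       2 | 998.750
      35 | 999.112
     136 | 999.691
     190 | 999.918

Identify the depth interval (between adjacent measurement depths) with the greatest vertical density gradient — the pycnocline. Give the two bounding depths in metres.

2–35 m

Compute the density gradient over each adjacent pair:
  2–35 m: Δρ/Δz = 0.362/33 = 0.011 kg m⁻⁴
  35–136 m: Δρ/Δz = 0.579/101 = 5.7 × 10⁻³ kg m⁻⁴
  136–190 m: Δρ/Δz = 0.227/54 = 4.2 × 10⁻³ kg m⁻⁴
The largest gradient is in the 2–35 m interval — the pycnocline.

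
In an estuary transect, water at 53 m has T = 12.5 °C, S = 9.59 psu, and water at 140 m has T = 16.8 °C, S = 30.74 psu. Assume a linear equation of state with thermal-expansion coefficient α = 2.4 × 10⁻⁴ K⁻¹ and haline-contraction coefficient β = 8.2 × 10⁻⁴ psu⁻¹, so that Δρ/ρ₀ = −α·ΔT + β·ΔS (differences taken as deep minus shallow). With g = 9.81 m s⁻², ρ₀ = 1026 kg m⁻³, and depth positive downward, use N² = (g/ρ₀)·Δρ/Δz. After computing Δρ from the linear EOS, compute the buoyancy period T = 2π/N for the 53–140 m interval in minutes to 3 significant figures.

2.44 min

ΔT = +4.3 K, ΔS = +21.15 psu (deep − shallow).
Δρ/ρ₀ = −αΔT + βΔS = -1.032 × 10⁻³ + 0.017343 = 0.016311, so Δρ ≈ 16.74 kg m⁻³.
N² = (g/ρ₀)·Δρ/Δz = g·(Δρ/ρ₀)/Δz = 9.81 × 0.016311 / 87 = 1.8392 × 10⁻³ s⁻².
N = √(1.8392 × 10⁻³) = 0.042886 rad s⁻¹ → T = 2π/N = 146.51 s = 2.4418 min ≈ 2.44 min.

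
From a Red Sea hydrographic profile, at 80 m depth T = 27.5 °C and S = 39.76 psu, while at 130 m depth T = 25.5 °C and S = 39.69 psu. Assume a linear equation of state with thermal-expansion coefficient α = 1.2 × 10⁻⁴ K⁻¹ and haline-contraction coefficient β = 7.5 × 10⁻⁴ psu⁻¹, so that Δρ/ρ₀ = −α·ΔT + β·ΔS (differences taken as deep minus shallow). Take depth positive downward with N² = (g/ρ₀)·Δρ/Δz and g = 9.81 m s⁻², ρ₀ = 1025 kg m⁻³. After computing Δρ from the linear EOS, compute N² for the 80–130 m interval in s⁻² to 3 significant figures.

3.68 × 10⁻⁵ s⁻²

ΔT = -2.0 K, ΔS = -0.07 psu (deep − shallow).
Δρ/ρ₀ = −αΔT + βΔS = 2.40 × 10⁻⁴ − 5.25 × 10⁻⁵ = 1.875 × 10⁻⁴, so Δρ ≈ 0.1922 kg m⁻³.
N² = (g/ρ₀)·Δρ/Δz = g·(Δρ/ρ₀)/Δz = 9.81 × 1.875 × 10⁻⁴ / 50 = 3.6787 × 10⁻⁵ s⁻² ≈ 3.68 × 10⁻⁵ s⁻².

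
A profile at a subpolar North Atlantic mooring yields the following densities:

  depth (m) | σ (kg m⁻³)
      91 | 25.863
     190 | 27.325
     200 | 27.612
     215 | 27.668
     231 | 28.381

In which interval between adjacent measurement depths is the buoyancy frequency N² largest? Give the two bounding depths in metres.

Compute the density gradient over each adjacent pair:
  91–190 m: Δρ/Δz = 1.462/99 = 0.015 kg m⁻⁴
  190–200 m: Δρ/Δz = 0.287/10 = 0.029 kg m⁻⁴
  200–215 m: Δρ/Δz = 0.056/15 = 3.7 × 10⁻³ kg m⁻⁴
  215–231 m: Δρ/Δz = 0.713/16 = 0.045 kg m⁻⁴
The largest gradient is in the 215–231 m interval — the pycnocline.

215–231 m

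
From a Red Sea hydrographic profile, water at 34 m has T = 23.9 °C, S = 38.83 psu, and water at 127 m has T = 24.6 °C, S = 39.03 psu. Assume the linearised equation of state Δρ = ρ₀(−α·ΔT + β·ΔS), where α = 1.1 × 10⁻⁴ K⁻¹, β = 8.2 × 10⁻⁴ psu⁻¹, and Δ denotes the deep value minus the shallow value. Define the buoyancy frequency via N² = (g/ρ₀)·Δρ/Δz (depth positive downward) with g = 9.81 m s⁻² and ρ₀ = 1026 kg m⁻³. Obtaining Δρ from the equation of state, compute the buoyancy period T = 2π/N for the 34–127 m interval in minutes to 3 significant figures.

ΔT = +0.7 K, ΔS = +0.20 psu (deep − shallow).
Δρ/ρ₀ = −αΔT + βΔS = -7.70 × 10⁻⁵ + 1.64 × 10⁻⁴ = 8.70 × 10⁻⁵, so Δρ ≈ 0.08926 kg m⁻³.
N² = (g/ρ₀)·Δρ/Δz = g·(Δρ/ρ₀)/Δz = 9.81 × 8.70 × 10⁻⁵ / 93 = 9.1771 × 10⁻⁶ s⁻².
N = √(9.1771 × 10⁻⁶) = 3.0294 × 10⁻³ rad s⁻¹ → T = 2π/N = 2.0741 × 10³ s = 34.568 min ≈ 34.6 min.

34.6 min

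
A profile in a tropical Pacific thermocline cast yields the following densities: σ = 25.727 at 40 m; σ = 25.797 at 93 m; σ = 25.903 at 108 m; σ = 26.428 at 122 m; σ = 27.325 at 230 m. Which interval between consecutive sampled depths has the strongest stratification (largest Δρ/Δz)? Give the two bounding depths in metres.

Compute the density gradient over each adjacent pair:
  40–93 m: Δρ/Δz = 0.070/53 = 1.3 × 10⁻³ kg m⁻⁴
  93–108 m: Δρ/Δz = 0.106/15 = 7.1 × 10⁻³ kg m⁻⁴
  108–122 m: Δρ/Δz = 0.525/14 = 0.037 kg m⁻⁴
  122–230 m: Δρ/Δz = 0.897/108 = 8.3 × 10⁻³ kg m⁻⁴
The largest gradient is in the 108–122 m interval — the pycnocline.

108–122 m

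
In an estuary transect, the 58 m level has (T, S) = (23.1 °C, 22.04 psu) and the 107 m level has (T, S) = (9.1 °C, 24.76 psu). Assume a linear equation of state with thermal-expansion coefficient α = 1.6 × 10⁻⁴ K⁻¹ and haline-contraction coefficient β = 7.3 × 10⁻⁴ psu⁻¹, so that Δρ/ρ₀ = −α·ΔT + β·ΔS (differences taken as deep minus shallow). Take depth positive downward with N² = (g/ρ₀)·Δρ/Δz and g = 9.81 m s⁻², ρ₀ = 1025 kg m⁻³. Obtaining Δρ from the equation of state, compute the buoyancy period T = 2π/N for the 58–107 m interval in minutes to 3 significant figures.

3.60 min

ΔT = -14.0 K, ΔS = +2.72 psu (deep − shallow).
Δρ/ρ₀ = −αΔT + βΔS = 2.24 × 10⁻³ + 1.9856 × 10⁻³ = 4.2256 × 10⁻³, so Δρ ≈ 4.331 kg m⁻³.
N² = (g/ρ₀)·Δρ/Δz = g·(Δρ/ρ₀)/Δz = 9.81 × 4.2256 × 10⁻³ / 49 = 8.4598 × 10⁻⁴ s⁻².
N = √(8.4598 × 10⁻⁴) = 0.029086 rad s⁻¹ → T = 2π/N = 216.02 s = 3.6003 min ≈ 3.60 min.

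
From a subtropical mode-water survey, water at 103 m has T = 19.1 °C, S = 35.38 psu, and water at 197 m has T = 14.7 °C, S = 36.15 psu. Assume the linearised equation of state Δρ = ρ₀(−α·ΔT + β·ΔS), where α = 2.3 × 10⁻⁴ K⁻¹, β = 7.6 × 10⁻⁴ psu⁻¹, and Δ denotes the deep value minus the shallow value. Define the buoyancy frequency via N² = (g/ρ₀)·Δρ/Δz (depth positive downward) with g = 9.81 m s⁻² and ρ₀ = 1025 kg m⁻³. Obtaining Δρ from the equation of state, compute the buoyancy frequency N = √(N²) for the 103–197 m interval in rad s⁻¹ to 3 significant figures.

0.0129 rad s⁻¹

ΔT = -4.4 K, ΔS = +0.77 psu (deep − shallow).
Δρ/ρ₀ = −αΔT + βΔS = 1.012 × 10⁻³ + 5.852 × 10⁻⁴ = 1.5972 × 10⁻³, so Δρ ≈ 1.637 kg m⁻³.
N² = (g/ρ₀)·Δρ/Δz = g·(Δρ/ρ₀)/Δz = 9.81 × 1.5972 × 10⁻³ / 94 = 1.6669 × 10⁻⁴ s⁻².
N = √(1.6669 × 10⁻⁴) = 0.012911 rad s⁻¹ ≈ 0.0129 rad s⁻¹.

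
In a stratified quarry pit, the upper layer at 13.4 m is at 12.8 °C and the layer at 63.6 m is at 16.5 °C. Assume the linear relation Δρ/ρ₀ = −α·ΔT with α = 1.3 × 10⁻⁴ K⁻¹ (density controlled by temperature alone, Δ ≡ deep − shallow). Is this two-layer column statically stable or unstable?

unstable

ΔT = 16.5 − 12.8 = +3.7 K, so Δρ/ρ₀ = −αΔT = -4.81 × 10⁻⁴.
Δρ/ρ₀ < 0, so Δρ < 0: deeper water is lighter → statically unstable; the column would overturn.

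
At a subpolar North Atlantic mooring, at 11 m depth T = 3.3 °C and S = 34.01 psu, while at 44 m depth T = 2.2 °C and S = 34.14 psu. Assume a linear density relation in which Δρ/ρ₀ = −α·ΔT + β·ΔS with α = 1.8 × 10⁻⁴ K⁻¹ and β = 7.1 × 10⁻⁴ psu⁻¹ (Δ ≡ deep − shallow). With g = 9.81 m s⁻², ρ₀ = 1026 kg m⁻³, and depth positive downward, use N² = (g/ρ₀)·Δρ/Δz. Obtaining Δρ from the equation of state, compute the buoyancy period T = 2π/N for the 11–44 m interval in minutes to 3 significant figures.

11.3 min

ΔT = -1.1 K, ΔS = +0.13 psu (deep − shallow).
Δρ/ρ₀ = −αΔT + βΔS = 1.98 × 10⁻⁴ + 9.23 × 10⁻⁵ = 2.903 × 10⁻⁴, so Δρ ≈ 0.2978 kg m⁻³.
N² = (g/ρ₀)·Δρ/Δz = g·(Δρ/ρ₀)/Δz = 9.81 × 2.903 × 10⁻⁴ / 33 = 8.6298 × 10⁻⁵ s⁻².
N = √(8.6298 × 10⁻⁵) = 9.2897 × 10⁻³ rad s⁻¹ → T = 2π/N = 676.36 s = 11.273 min ≈ 11.3 min.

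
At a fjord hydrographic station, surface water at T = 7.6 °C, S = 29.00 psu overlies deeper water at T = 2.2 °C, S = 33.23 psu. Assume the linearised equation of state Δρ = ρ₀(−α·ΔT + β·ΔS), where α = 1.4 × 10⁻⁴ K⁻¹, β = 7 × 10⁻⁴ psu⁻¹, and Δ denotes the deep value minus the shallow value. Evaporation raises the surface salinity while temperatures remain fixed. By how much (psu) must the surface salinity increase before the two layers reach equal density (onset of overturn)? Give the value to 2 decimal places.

Neutral buoyancy requires −α(T_deep − T_surf) + β(S_deep − S_surf′) = 0.
S_surf′ = S_deep − (α/β)·ΔT = 33.23 − (1.4 × 10⁻⁴/7 × 10⁻⁴)·(-5.4) = 34.3100 psu.
Increase required: 34.3100 − 29.00 = 5.3100 psu.

5.31 psu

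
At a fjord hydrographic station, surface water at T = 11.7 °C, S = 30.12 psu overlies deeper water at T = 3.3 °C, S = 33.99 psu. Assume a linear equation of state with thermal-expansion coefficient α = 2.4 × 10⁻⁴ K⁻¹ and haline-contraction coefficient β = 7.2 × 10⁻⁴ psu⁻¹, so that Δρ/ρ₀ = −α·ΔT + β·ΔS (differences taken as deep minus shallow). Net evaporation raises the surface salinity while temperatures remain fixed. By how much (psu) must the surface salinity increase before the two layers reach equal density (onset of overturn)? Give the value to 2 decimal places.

6.67 psu

Neutral buoyancy requires −α(T_deep − T_surf) + β(S_deep − S_surf′) = 0.
S_surf′ = S_deep − (α/β)·ΔT = 33.99 − (2.4 × 10⁻⁴/7.2 × 10⁻⁴)·(-8.4) = 36.7900 psu.
Increase required: 36.7900 − 30.12 = 6.6700 psu.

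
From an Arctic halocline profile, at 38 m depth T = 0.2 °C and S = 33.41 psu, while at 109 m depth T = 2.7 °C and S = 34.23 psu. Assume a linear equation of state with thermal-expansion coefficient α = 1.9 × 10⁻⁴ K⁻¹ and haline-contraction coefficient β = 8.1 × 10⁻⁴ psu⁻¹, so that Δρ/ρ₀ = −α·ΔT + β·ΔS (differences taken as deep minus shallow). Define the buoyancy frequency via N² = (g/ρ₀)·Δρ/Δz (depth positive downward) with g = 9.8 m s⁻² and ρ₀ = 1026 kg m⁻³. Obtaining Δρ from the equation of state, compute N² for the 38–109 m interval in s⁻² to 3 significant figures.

2.61 × 10⁻⁵ s⁻²

ΔT = +2.5 K, ΔS = +0.82 psu (deep − shallow).
Δρ/ρ₀ = −αΔT + βΔS = -4.75 × 10⁻⁴ + 6.642 × 10⁻⁴ = 1.892 × 10⁻⁴, so Δρ ≈ 0.1941 kg m⁻³.
N² = (g/ρ₀)·Δρ/Δz = g·(Δρ/ρ₀)/Δz = 9.8 × 1.892 × 10⁻⁴ / 71 = 2.6115 × 10⁻⁵ s⁻² ≈ 2.61 × 10⁻⁵ s⁻².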